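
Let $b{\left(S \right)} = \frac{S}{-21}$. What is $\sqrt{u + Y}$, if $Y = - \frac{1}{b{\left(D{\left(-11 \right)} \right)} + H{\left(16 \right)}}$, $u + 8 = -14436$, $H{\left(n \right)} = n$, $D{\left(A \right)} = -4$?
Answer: $\frac{i \sqrt{417433385}}{170} \approx 120.18 i$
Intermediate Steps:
$b{\left(S \right)} = - \frac{S}{21}$ ($b{\left(S \right)} = S \left(- \frac{1}{21}\right) = - \frac{S}{21}$)
$u = -14444$ ($u = -8 - 14436 = -14444$)
$Y = - \frac{21}{340}$ ($Y = - \frac{1}{\left(- \frac{1}{21}\right) \left(-4\right) + 16} = - \frac{1}{\frac{4}{21} + 16} = - \frac{1}{\frac{340}{21}} = \left(-1\right) \frac{21}{340} = - \frac{21}{340} \approx -0.061765$)
$\sqrt{u + Y} = \sqrt{-14444 - \frac{21}{340}} = \sqrt{- \frac{4910981}{340}} = \frac{i \sqrt{417433385}}{170}$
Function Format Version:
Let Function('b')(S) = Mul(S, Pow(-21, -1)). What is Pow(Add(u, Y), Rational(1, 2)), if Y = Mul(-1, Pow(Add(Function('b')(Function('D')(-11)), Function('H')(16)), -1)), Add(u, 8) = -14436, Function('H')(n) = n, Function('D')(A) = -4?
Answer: Mul(Rational(1, 170), I, Pow(417433385, Rational(1, 2))) ≈ Mul(120.18, I)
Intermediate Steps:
Function('b')(S) = Mul(Rational(-1, 21), S) (Function('b')(S) = Mul(S, Rational(-1, 21)) = Mul(Rational(-1, 21), S))
u = -14444 (u = Add(-8, -14436) = -14444)
Y = Rational(-21, 340) (Y = Mul(-1, Pow(Add(Mul(Rational(-1, 21), -4), 16), -1)) = Mul(-1, Pow(Add(Rational(4, 21), 16), -1)) = Mul(-1, Pow(Rational(340, 21), -1)) = Mul(-1, Rational(21, 340)) = Rational(-21, 340) ≈ -0.061765)
Pow(Add(u, Y), Rational(1, 2)) = Pow(Add(-14444, Rational(-21, 340)), Rational(1, 2)) = Pow(Rational(-4910981, 340), Rational(1, 2)) = Mul(Rational(1, 170), I, Pow(417433385, Rational(1, 2)))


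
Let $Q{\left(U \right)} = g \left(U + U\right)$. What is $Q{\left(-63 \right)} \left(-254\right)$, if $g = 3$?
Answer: $96012$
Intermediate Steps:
$Q{\left(U \right)} = 6 U$ ($Q{\left(U \right)} = 3 \left(U + U\right) = 3 \cdot 2 U = 6 U$)
$Q{\left(-63 \right)} \left(-254\right) = 6 \left(-63\right) \left(-254\right) = \left(-378\right) \left(-254\right) = 96012$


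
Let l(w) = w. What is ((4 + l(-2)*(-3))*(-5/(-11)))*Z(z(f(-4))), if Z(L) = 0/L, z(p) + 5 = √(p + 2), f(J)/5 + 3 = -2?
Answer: 0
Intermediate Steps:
f(J) = -25 (f(J) = -15 + 5*(-2) = -15 - 10 = -25)
z(p) = -5 + √(2 + p) (z(p) = -5 + √(p + 2) = -5 + √(2 + p))
Z(L) = 0
((4 + l(-2)*(-3))*(-5/(-11)))*Z(z(f(-4))) = ((4 - 2*(-3))*(-5/(-11)))*0 = ((4 + 6)*(-5*(-1/11)))*0 = (10*(5/11))*0 = (50/11)*0 = 0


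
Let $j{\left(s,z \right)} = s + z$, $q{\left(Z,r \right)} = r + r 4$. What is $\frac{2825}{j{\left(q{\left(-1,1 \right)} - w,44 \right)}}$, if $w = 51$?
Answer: $- \frac{2825}{2} \approx -1412.5$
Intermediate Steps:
$q{\left(Z,r \right)} = 5 r$ ($q{\left(Z,r \right)} = r + 4 r = 5 r$)
$\frac{2825}{j{\left(q{\left(-1,1 \right)} - w,44 \right)}} = \frac{2825}{\left(5 \cdot 1 - 51\right) + 44} = \frac{2825}{\left(5 - 51\right) + 44} = \frac{2825}{-46 + 44} = \frac{2825}{-2} = 2825 \left(- \frac{1}{2}\right) = - \frac{2825}{2}$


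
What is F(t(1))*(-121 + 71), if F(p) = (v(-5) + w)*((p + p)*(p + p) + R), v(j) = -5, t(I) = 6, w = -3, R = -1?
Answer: 57200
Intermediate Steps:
F(p) = 8 - 32*p**2 (F(p) = (-5 - 3)*((p + p)*(p + p) - 1) = -8*((2*p)*(2*p) - 1) = -8*(4*p**2 - 1) = -8*(-1 + 4*p**2) = 8 - 32*p**2)
F(t(1))*(-121 + 71) = (8 - 32*6**2)*(-121 + 71) = (8 - 32*36)*(-50) = (8 - 1152)*(-50) = -1144*(-50) = 57200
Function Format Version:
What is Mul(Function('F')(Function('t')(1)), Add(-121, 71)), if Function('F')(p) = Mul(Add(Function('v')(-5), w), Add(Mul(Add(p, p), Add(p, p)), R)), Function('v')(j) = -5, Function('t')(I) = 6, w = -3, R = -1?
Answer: 57200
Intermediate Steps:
Function('F')(p) = Add(8, Mul(-32, Pow(p, 2))) (Function('F')(p) = Mul(Add(-5, -3), Add(Mul(Add(p, p), Add(p, p)), -1)) = Mul(-8, Add(Mul(Mul(2, p), Mul(2, p)), -1)) = Mul(-8, Add(Mul(4, Pow(p, 2)), -1)) = Mul(-8, Add(-1, Mul(4, Pow(p, 2)))) = Add(8, Mul(-32, Pow(p, 2))))
Mul(Function('F')(Function('t')(1)), Add(-121, 71)) = Mul(Add(8, Mul(-32, Pow(6, 2))), Add(-121, 71)) = Mul(Add(8, Mul(-32, 36)), -50) = Mul(Add(8, -1152), -50) = Mul(-1144, -50) = 57200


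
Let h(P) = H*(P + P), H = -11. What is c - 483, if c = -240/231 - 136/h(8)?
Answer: -74423/154 ≈ -483.27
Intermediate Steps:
h(P) = -22*P (h(P) = -11*(P + P) = -22*P)
c = -41/154 (c = -240/231 - 136/((-22*8)) = -240*1/231 - 136/(-176) = -80/77 - 136*(-1/176) = -80/77 + 17/22 = -41/154 ≈ -0.26623)
c - 483 = -41/154 - 483 = -74423/154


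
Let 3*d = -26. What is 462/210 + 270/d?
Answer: -1882/65 ≈ -28.954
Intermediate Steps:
d = -26/3 (d = (⅓)*(-26) = -26/3 ≈ -8.6667)
462/210 + 270/d = 462/210 + 270/(-26/3) = 462*(1/210) + 270*(-3/26) = 11/5 - 405/13 = -1882/65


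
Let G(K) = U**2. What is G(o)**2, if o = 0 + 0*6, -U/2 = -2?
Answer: 256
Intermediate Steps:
U = 4 (U = -2*(-2) = 4)
o = 0 (o = 0 + 0 = 0)
G(K) = 16 (G(K) = 4**2 = 16)
G(o)**2 = 16**2 = 256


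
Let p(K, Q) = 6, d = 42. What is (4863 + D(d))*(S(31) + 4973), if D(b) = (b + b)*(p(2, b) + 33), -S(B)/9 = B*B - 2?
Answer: -29772462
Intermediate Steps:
S(B) = 18 - 9*B² (S(B) = -9*(B*B - 2) = -9*(B² - 2) = -9*(-2 + B²) = 18 - 9*B²)
D(b) = 78*b (D(b) = (b + b)*(6 + 33) = (2*b)*39 = 78*b)
(4863 + D(d))*(S(31) + 4973) = (4863 + 78*42)*((18 - 9*31²) + 4973) = (4863 + 3276)*((18 - 9*961) + 4973) = 8139*((18 - 8649) + 4973) = 8139*(-8631 + 4973) = 8139*(-3658) = -29772462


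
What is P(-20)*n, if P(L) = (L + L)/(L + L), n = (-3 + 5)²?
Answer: 4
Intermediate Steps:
n = 4 (n = 2² = 4)
P(L) = 1 (P(L) = (2*L)/((2*L)) = (2*L)*(1/(2*L)) = 1)
P(-20)*n = 1*4 = 4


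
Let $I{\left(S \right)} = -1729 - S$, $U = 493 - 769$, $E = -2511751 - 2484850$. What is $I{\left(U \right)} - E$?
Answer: $4995148$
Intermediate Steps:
$E = -4996601$
$U = -276$ ($U = 493 - 769 = -276$)
$I{\left(U \right)} - E = \left(-1729 - -276\right) - -4996601 = \left(-1729 + 276\right) + 4996601 = -1453 + 4996601 = 4995148$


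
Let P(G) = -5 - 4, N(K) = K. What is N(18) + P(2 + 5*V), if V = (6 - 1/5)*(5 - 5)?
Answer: 9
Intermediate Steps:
V = 0 (V = (6 - 1*⅕)*0 = (6 - ⅕)*0 = (29/5)*0 = 0)
P(G) = -9
N(18) + P(2 + 5*V) = 18 - 9 = 9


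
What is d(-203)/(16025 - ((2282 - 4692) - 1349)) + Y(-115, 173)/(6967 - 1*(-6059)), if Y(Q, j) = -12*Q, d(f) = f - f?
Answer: 230/2171 ≈ 0.10594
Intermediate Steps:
d(f) = 0
d(-203)/(16025 - ((2282 - 4692) - 1349)) + Y(-115, 173)/(6967 - 1*(-6059)) = 0/(16025 - ((2282 - 4692) - 1349)) + (-12*(-115))/(6967 - 1*(-6059)) = 0/(16025 - (-2410 - 1349)) + 1380/(6967 + 6059) = 0/(16025 - 1*(-3759)) + 1380/13026 = 0/(16025 + 3759) + 1380*(1/13026) = 0/19784 + 230/2171 = 0*(1/19784) + 230/2171 = 0 + 230/2171 = 230/2171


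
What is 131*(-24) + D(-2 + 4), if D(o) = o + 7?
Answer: -3135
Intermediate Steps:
D(o) = 7 + o
131*(-24) + D(-2 + 4) = 131*(-24) + (7 + (-2 + 4)) = -3144 + (7 + 2) = -3144 + 9 = -3135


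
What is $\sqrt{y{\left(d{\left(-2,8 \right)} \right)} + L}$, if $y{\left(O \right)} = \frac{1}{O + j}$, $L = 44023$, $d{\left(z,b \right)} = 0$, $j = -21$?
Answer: $\frac{31 \sqrt{20202}}{21} \approx 209.82$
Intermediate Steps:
$y{\left(O \right)} = \frac{1}{-21 + O}$ ($y{\left(O \right)} = \frac{1}{O - 21} = \frac{1}{-21 + O}$)
$\sqrt{y{\left(d{\left(-2,8 \right)} \right)} + L} = \sqrt{\frac{1}{-21 + 0} + 44023} = \sqrt{\frac{1}{-21} + 44023} = \sqrt{- \frac{1}{21} + 44023} = \sqrt{\frac{924482}{21}} = \frac{31 \sqrt{20202}}{21}$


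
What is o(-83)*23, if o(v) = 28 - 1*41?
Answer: -299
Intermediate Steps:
o(v) = -13 (o(v) = 28 - 41 = -13)
o(-83)*23 = -13*23 = -299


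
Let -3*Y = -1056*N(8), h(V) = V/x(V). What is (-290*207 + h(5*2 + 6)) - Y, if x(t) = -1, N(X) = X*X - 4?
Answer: -81166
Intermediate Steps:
N(X) = -4 + X² (N(X) = X² - 4 = -4 + X²)
h(V) = -V (h(V) = V/(-1) = V*(-1) = -V)
Y = 21120 (Y = -(-352)*(-4 + 8²) = -(-352)*(-4 + 64) = -(-352)*60 = -⅓*(-63360) = 21120)
(-290*207 + h(5*2 + 6)) - Y = (-290*207 - (5*2 + 6)) - 1*21120 = (-60030 - (10 + 6)) - 21120 = (-60030 - 1*16) - 21120 = (-60030 - 16) - 21120 = -60046 - 21120 = -81166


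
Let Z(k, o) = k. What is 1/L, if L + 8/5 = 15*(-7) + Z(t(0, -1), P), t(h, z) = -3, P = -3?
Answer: -5/548 ≈ -0.0091241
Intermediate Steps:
L = -548/5 (L = -8/5 + (15*(-7) - 3) = -8/5 + (-105 - 3) = -8/5 - 108 = -548/5 ≈ -109.60)
1/L = 1/(-548/5) = -5/548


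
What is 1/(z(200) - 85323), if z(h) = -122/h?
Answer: -100/8532361 ≈ -1.1720e-5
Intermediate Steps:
1/(z(200) - 85323) = 1/(-122/200 - 85323) = 1/(-122*1/200 - 85323) = 1/(-61/100 - 85323) = 1/(-8532361/100) = -100/8532361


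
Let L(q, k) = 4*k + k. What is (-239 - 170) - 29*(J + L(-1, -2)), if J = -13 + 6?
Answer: 84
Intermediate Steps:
L(q, k) = 5*k
J = -7
(-239 - 170) - 29*(J + L(-1, -2)) = (-239 - 170) - 29*(-7 + 5*(-2)) = -409 - 29*(-7 - 10) = -409 - 29*(-17) = -409 + 493 = 84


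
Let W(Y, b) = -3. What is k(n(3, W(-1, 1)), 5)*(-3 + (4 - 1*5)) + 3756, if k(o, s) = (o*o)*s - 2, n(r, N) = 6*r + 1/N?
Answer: -22304/9 ≈ -2478.2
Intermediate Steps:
n(r, N) = 1/N + 6*r
k(o, s) = -2 + s*o² (k(o, s) = o²*s - 2 = s*o² - 2 = -2 + s*o²)
k(n(3, W(-1, 1)), 5)*(-3 + (4 - 1*5)) + 3756 = (-2 + 5*(1/(-3) + 6*3)²)*(-3 + (4 - 1*5)) + 3756 = (-2 + 5*(-⅓ + 18)²)*(-3 + (4 - 5)) + 3756 = (-2 + 5*(53/3)²)*(-3 - 1) + 3756 = (-2 + 5*(2809/9))*(-4) + 3756 = (-2 + 14045/9)*(-4) + 3756 = (14027/9)*(-4) + 3756 = -56108/9 + 3756 = -22304/9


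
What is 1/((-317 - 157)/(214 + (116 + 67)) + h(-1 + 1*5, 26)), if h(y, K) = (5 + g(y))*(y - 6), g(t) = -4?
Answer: -397/1268 ≈ -0.31309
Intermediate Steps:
h(y, K) = -6 + y (h(y, K) = (5 - 4)*(y - 6) = 1*(-6 + y) = -6 + y)
1/((-317 - 157)/(214 + (116 + 67)) + h(-1 + 1*5, 26)) = 1/((-317 - 157)/(214 + (116 + 67)) + (-6 + (-1 + 1*5))) = 1/(-474/(214 + 183) + (-6 + (-1 + 5))) = 1/(-474/397 + (-6 + 4)) = 1/(-474*1/397 - 2) = 1/(-474/397 - 2) = 1/(-1268/397) = -397/1268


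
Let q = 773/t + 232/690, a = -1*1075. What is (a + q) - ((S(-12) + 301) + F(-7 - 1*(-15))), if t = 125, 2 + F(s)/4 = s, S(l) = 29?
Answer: -12268888/8625 ≈ -1422.5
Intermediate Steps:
F(s) = -8 + 4*s
a = -1075
q = 56237/8625 (q = 773/125 + 232/690 = 773*(1/125) + 232*(1/690) = 773/125 + 116/345 = 56237/8625 ≈ 6.5202)
(a + q) - ((S(-12) + 301) + F(-7 - 1*(-15))) = (-1075 + 56237/8625) - ((29 + 301) + (-8 + 4*(-7 - 1*(-15)))) = -9215638/8625 - (330 + (-8 + 4*(-7 + 15))) = -9215638/8625 - (330 + (-8 + 4*8)) = -9215638/8625 - (330 + (-8 + 32)) = -9215638/8625 - (330 + 24) = -9215638/8625 - 1*354 = -9215638/8625 - 354 = -12268888/8625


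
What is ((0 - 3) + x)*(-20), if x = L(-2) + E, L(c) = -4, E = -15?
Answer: 440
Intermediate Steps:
x = -19 (x = -4 - 15 = -19)
((0 - 3) + x)*(-20) = ((0 - 3) - 19)*(-20) = (-3 - 19)*(-20) = -22*(-20) = 440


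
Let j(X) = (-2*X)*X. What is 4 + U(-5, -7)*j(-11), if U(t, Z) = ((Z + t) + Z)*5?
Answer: 22994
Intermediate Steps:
U(t, Z) = 5*t + 10*Z (U(t, Z) = (t + 2*Z)*5 = 5*t + 10*Z)
j(X) = -2*X**2
4 + U(-5, -7)*j(-11) = 4 + (5*(-5) + 10*(-7))*(-2*(-11)**2) = 4 + (-25 - 70)*(-2*121) = 4 - 95*(-242) = 4 + 22990 = 22994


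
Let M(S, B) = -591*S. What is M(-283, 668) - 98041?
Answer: 69212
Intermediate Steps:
M(-283, 668) - 98041 = -591*(-283) - 98041 = 167253 - 98041 = 69212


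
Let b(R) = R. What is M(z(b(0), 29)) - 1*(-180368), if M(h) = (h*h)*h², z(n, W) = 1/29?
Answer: 127570859409/707281 ≈ 1.8037e+5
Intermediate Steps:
z(n, W) = 1/29
M(h) = h⁴ (M(h) = h²*h² = h⁴)
M(z(b(0), 29)) - 1*(-180368) = (1/29)⁴ - 1*(-180368) = 1/707281 + 180368 = 127570859409/707281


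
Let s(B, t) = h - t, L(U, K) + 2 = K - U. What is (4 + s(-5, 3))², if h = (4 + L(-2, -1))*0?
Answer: 1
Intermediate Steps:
L(U, K) = -2 + K - U (L(U, K) = -2 + (K - U) = -2 + K - U)
h = 0 (h = (4 + (-2 - 1 - 1*(-2)))*0 = (4 + (-2 - 1 + 2))*0 = (4 - 1)*0 = 3*0 = 0)
s(B, t) = -t (s(B, t) = 0 - t = -t)
(4 + s(-5, 3))² = (4 - 1*3)² = (4 - 3)² = 1² = 1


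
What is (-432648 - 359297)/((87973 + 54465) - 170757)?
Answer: 791945/28319 ≈ 27.965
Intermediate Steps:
(-432648 - 359297)/((87973 + 54465) - 170757) = -791945/(142438 - 170757) = -791945/(-28319) = -791945*(-1/28319) = 791945/28319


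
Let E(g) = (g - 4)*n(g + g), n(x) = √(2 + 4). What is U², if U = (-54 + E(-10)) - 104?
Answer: 26140 + 4424*√6 ≈ 36977.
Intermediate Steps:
n(x) = √6
E(g) = √6*(-4 + g) (E(g) = (g - 4)*√6 = (-4 + g)*√6 = √6*(-4 + g))
U = -158 - 14*√6 (U = (-54 + √6*(-4 - 10)) - 104 = (-54 + √6*(-14)) - 104 = (-54 - 14*√6) - 104 = -158 - 14*√6 ≈ -192.29)
U² = (-158 - 14*√6)²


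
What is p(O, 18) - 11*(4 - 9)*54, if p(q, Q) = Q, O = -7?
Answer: 2988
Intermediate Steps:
p(O, 18) - 11*(4 - 9)*54 = 18 - 11*(4 - 9)*54 = 18 - 11*(-5)*54 = 18 + 55*54 = 18 + 2970 = 2988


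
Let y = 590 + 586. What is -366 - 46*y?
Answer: -54462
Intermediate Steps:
y = 1176
-366 - 46*y = -366 - 46*1176 = -366 - 54096 = -54462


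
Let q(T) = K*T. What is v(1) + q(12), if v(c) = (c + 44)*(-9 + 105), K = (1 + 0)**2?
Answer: 4332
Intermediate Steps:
K = 1 (K = 1**2 = 1)
v(c) = 4224 + 96*c (v(c) = (44 + c)*96 = 4224 + 96*c)
q(T) = T (q(T) = 1*T = T)
v(1) + q(12) = (4224 + 96*1) + 12 = (4224 + 96) + 12 = 4320 + 12 = 4332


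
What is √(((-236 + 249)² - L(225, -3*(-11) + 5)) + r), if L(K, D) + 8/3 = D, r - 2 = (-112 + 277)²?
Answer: √246246/3 ≈ 165.41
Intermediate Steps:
r = 27227 (r = 2 + (-112 + 277)² = 2 + 165² = 2 + 27225 = 27227)
L(K, D) = -8/3 + D
√(((-236 + 249)² - L(225, -3*(-11) + 5)) + r) = √(((-236 + 249)² - (-8/3 + (-3*(-11) + 5))) + 27227) = √((13² - (-8/3 + (33 + 5))) + 27227) = √((169 - (-8/3 + 38)) + 27227) = √((169 - 1*106/3) + 27227) = √((169 - 106/3) + 27227) = √(401/3 + 27227) = √(82082/3) = √246246/3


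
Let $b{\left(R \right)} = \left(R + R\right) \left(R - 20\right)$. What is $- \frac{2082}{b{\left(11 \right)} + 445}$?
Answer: $- \frac{2082}{247} \approx -8.4292$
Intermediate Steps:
$b{\left(R \right)} = 2 R \left(-20 + R\right)$
$- \frac{2082}{b{\left(11 \right)} + 445} = - \frac{2082}{2 \cdot 11 \left(-20 + 11\right) + 445} = - \frac{2082}{2 \cdot 11 \left(-9\right) + 445} = - \frac{2082}{-198 + 445} = - \frac{2082}{247}$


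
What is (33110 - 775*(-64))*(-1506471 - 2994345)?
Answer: -372262491360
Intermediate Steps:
(33110 - 775*(-64))*(-1506471 - 2994345) = (33110 + 49600)*(-4500816) = 82710*(-4500816) = -372262491360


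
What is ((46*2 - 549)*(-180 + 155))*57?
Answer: 651225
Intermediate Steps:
((46*2 - 549)*(-180 + 155))*57 = ((92 - 549)*(-25))*57 = -457*(-25)*57 = 11425*57 = 651225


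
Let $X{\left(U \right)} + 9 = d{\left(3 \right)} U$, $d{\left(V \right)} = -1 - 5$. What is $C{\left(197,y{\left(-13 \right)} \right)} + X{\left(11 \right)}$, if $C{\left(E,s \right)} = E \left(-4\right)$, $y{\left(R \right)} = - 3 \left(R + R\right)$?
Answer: $-863$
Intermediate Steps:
$y{\left(R \right)} = - 6 R$ ($y{\left(R \right)} = - 3 \cdot 2 R = - 6 R$)
$d{\left(V \right)} = -6$
$C{\left(E,s \right)} = - 4 E$
$X{\left(U \right)} = -9 - 6 U$
$C{\left(197,y{\left(-13 \right)} \right)} + X{\left(11 \right)} = \left(-4\right) 197 - 75 = -788 - 75 = -863$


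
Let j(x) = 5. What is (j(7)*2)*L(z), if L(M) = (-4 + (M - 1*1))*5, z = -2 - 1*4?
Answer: -550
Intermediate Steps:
z = -6 (z = -2 - 4 = -6)
L(M) = -25 + 5*M (L(M) = (-4 + (M - 1))*5 = (-4 + (-1 + M))*5 = (-5 + M)*5 = -25 + 5*M)
(j(7)*2)*L(z) = (5*2)*(-25 + 5*(-6)) = 10*(-25 - 30) = 10*(-55) = -550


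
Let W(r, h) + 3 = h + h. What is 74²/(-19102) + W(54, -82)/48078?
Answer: -133232581/459192978 ≈ -0.29014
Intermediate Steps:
W(r, h) = -3 + 2*h (W(r, h) = -3 + (h + h) = -3 + 2*h)
74²/(-19102) + W(54, -82)/48078 = 74²/(-19102) + (-3 + 2*(-82))/48078 = 5476*(-1/19102) + (-3 - 164)*(1/48078) = -2738/9551 - 167*1/48078 = -2738/9551 - 167/48078 = -133232581/459192978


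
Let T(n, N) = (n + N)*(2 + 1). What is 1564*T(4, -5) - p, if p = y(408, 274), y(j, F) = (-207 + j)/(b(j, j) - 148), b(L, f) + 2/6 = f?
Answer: -3655671/779 ≈ -4692.8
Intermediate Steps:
T(n, N) = 3*N + 3*n (T(n, N) = (N + n)*3 = 3*N + 3*n)
b(L, f) = -⅓ + f
y(j, F) = (-207 + j)/(-445/3 + j) (y(j, F) = (-207 + j)/((-⅓ + j) - 148) = (-207 + j)/(-445/3 + j))
p = 603/779 (p = 3*(-207 + 408)/(-445 + 3*408) = 3*201/(-445 + 1224) = 3*201/779 = 3*(1/779)*201 = 603/779 ≈ 0.77407)
1564*T(4, -5) - p = 1564*(3*(-5) + 3*4) - 1*603/779 = 1564*(-15 + 12) - 603/779 = 1564*(-3) - 603/779 = -4692 - 603/779 = -3655671/779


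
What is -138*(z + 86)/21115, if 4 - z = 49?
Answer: -138/515 ≈ -0.26796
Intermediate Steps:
z = -45 (z = 4 - 1*49 = 4 - 49 = -45)
-138*(z + 86)/21115 = -138*(-45 + 86)/21115 = -138*41*(1/21115) = -5658*1/21115 = -138/515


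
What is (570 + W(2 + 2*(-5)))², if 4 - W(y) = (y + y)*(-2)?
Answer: 293764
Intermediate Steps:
W(y) = 4 + 4*y (W(y) = 4 - (y + y)*(-2) = 4 - 2*y*(-2) = 4 - (-4)*y = 4 + 4*y)
(570 + W(2 + 2*(-5)))² = (570 + (4 + 4*(2 + 2*(-5))))² = (570 + (4 + 4*(2 - 10)))² = (570 + (4 + 4*(-8)))² = (570 + (4 - 32))² = (570 - 28)² = 542² = 293764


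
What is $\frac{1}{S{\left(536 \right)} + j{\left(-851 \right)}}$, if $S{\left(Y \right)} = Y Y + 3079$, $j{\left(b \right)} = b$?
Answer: $\frac{1}{289524} \approx 3.4539 \cdot 10^{-6}$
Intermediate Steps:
$S{\left(Y \right)} = 3079 + Y^{2}$ ($S{\left(Y \right)} = Y^{2} + 3079 = 3079 + Y^{2}$)
$\frac{1}{S{\left(536 \right)} + j{\left(-851 \right)}} = \frac{1}{\left(3079 + 536^{2}\right) - 851} = \frac{1}{\left(3079 + 287296\right) - 851} = \frac{1}{290375 - 851} = \frac{1}{289524}$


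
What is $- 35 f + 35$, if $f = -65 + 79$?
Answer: $-455$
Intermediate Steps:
$f = 14$
$- 35 f + 35 = \left(-35\right) 14 + 35 = -490 + 35 = -455$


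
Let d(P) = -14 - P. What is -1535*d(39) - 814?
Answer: 80541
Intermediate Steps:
-1535*d(39) - 814 = -1535*(-14 - 1*39) - 814 = -1535*(-14 - 39) - 814 = -1535*(-53) - 814 = 81355 - 814 = 80541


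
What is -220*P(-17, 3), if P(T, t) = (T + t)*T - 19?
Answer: -48180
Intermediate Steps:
P(T, t) = -19 + T*(T + t) (P(T, t) = T*(T + t) - 19 = -19 + T*(T + t))
-220*P(-17, 3) = -220*(-19 + (-17)**2 - 17*3) = -220*(-19 + 289 - 51) = -220*219 = -48180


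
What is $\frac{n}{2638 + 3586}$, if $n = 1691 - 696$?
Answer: $\frac{995}{6224} \approx 0.15987$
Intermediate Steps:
$n = 995$ ($n = 1691 - 696 = 995$)
$\frac{n}{2638 + 3586} = \frac{995}{2638 + 3586} = \frac{995}{6224}$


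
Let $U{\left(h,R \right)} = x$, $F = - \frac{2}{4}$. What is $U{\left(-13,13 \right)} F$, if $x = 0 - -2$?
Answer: $-1$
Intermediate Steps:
$x = 2$ ($x = 0 + 2 = 2$)
$F = - \frac{1}{2}$ ($F = \left(-2\right) \frac{1}{4} = - \frac{1}{2} \approx -0.5$)
$U{\left(h,R \right)} = 2$
$U{\left(-13,13 \right)} F = 2 \left(- \frac{1}{2}\right) = -1$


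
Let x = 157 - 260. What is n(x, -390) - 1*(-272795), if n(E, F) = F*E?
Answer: 312965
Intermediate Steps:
x = -103
n(E, F) = E*F
n(x, -390) - 1*(-272795) = -103*(-390) - 1*(-272795) = 40170 + 272795 = 312965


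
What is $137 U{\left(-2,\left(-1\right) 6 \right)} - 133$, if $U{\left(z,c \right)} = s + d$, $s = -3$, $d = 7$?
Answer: $415$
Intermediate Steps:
$U{\left(z,c \right)} = 4$ ($U{\left(z,c \right)} = -3 + 7 = 4$)
$137 U{\left(-2,\left(-1\right) 6 \right)} - 133 = 137 \cdot 4 - 133 = 548 - 133 = 415$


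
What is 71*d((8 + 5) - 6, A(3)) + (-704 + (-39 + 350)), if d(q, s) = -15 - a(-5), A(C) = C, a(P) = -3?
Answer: -1245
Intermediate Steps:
d(q, s) = -12 (d(q, s) = -15 - 1*(-3) = -15 + 3 = -12)
71*d((8 + 5) - 6, A(3)) + (-704 + (-39 + 350)) = 71*(-12) + (-704 + (-39 + 350)) = -852 + (-704 + 311) = -852 - 393 = -1245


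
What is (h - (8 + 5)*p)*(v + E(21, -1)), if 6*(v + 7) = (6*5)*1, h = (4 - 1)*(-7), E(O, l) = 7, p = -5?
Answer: 220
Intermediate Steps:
h = -21 (h = 3*(-7) = -21)
v = -2 (v = -7 + ((6*5)*1)/6 = -7 + (30*1)/6 = -7 + (1/6)*30 = -7 + 5 = -2)
(h - (8 + 5)*p)*(v + E(21, -1)) = (-21 - (8 + 5)*(-5))*(-2 + 7) = (-21 - 13*(-5))*5 = (-21 - 1*(-65))*5 = (-21 + 65)*5 = 44*5 = 220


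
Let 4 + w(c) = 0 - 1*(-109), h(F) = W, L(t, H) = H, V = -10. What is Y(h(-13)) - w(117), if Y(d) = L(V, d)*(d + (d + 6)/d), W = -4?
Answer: -87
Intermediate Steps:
h(F) = -4
Y(d) = d*(d + (6 + d)/d) (Y(d) = d*(d + (d + 6)/d) = d*(d + (6 + d)/d))
w(c) = 105 (w(c) = -4 + (0 - 1*(-109)) = -4 + (0 + 109) = -4 + 109 = 105)
Y(h(-13)) - w(117) = (6 - 4*(1 - 4)) - 1*105 = (6 - 4*(-3)) - 105 = (6 + 12) - 105 = 18 - 105 = -87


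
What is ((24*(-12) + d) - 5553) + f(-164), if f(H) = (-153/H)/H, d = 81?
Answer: -154921113/26896 ≈ -5760.0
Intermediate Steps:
f(H) = -153/H**2
((24*(-12) + d) - 5553) + f(-164) = ((24*(-12) + 81) - 5553) - 153/(-164)**2 = ((-288 + 81) - 5553) - 153*1/26896 = (-207 - 5553) - 153/26896 = -5760 - 153/26896 = -154921113/26896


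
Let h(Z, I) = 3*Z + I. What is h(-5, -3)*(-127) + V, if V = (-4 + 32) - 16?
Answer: 2298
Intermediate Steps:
h(Z, I) = I + 3*Z
V = 12 (V = 28 - 16 = 12)
h(-5, -3)*(-127) + V = (-3 + 3*(-5))*(-127) + 12 = (-3 - 15)*(-127) + 12 = -18*(-127) + 12 = 2286 + 12 = 2298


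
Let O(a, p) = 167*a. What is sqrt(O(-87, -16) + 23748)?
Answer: sqrt(9219) ≈ 96.016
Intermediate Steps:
sqrt(O(-87, -16) + 23748) = sqrt(167*(-87) + 23748) = sqrt(-14529 + 23748) = sqrt(9219)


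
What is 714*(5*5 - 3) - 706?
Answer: 15002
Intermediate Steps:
714*(5*5 - 3) - 706 = 714*(25 - 3) - 706 = 714*22 - 706 = 15708 - 706 = 15002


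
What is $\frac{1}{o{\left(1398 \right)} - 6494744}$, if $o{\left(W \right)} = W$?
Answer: $- \frac{1}{6493346} \approx -1.54 \cdot 10^{-7}$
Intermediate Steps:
$\frac{1}{o{\left(1398 \right)} - 6494744} = \frac{1}{1398 - 6494744} = \frac{1}{-6493346} = - \frac{1}{6493346}$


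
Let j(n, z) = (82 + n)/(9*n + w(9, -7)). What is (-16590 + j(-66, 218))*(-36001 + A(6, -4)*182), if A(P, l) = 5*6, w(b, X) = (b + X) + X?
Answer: 303498927466/599 ≈ 5.0668e+8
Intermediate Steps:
w(b, X) = b + 2*X (w(b, X) = (X + b) + X = b + 2*X)
A(P, l) = 30
j(n, z) = (82 + n)/(-5 + 9*n) (j(n, z) = (82 + n)/(9*n + (9 + 2*(-7))) = (82 + n)/(9*n + (9 - 14)) = (82 + n)/(9*n - 5) = (82 + n)/(-5 + 9*n))
(-16590 + j(-66, 218))*(-36001 + A(6, -4)*182) = (-16590 + (82 - 66)/(-5 + 9*(-66)))*(-36001 + 30*182) = (-16590 + 16/(-5 - 594))*(-36001 + 5460) = (-16590 + 16/(-599))*(-30541) = (-16590 - 1/599*16)*(-30541) = (-16590 - 16/599)*(-30541) = -9937426/599*(-30541) = 303498927466/599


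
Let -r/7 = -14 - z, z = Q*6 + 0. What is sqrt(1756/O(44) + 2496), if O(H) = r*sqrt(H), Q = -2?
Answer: sqrt(14798784 + 33803*sqrt(11))/77 ≈ 50.149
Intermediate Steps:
z = -12 (z = -2*6 + 0 = -12 + 0 = -12)
r = 14 (r = -7*(-14 - 1*(-12)) = -7*(-14 + 12) = -7*(-2) = 14)
O(H) = 14*sqrt(H)
sqrt(1756/O(44) + 2496) = sqrt(1756/((14*sqrt(44))) + 2496) = sqrt(1756/((14*(2*sqrt(11)))) + 2496) = sqrt(1756/((28*sqrt(11))) + 2496) = sqrt(1756*(sqrt(11)/308) + 2496) = sqrt(439*sqrt(11)/77 + 2496) = sqrt(2496 + 439*sqrt(11)/77)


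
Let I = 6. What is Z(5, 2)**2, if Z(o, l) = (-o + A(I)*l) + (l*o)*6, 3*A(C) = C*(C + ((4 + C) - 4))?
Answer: 10609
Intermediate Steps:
A(C) = 2*C**2/3 (A(C) = (C*(C + ((4 + C) - 4)))/3 = (C*(C + C))/3 = (C*(2*C))/3 = (2*C**2)/3 = 2*C**2/3)
Z(o, l) = -o + 24*l + 6*l*o (Z(o, l) = (-o + ((2/3)*6**2)*l) + (l*o)*6 = (-o + ((2/3)*36)*l) + 6*l*o = (-o + 24*l) + 6*l*o = -o + 24*l + 6*l*o)
Z(5, 2)**2 = (-1*5 + 24*2 + 6*2*5)**2 = (-5 + 48 + 60)**2 = 103**2 = 10609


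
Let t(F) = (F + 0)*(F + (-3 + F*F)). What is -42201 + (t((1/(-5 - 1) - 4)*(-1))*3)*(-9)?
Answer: -354283/8 ≈ -44285.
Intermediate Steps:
t(F) = F*(-3 + F + F²) (t(F) = F*(F + (-3 + F²)) = F*(-3 + F + F²))
-42201 + (t((1/(-5 - 1) - 4)*(-1))*3)*(-9) = -42201 + ((((1/(-5 - 1) - 4)*(-1))*(-3 + (1/(-5 - 1) - 4)*(-1) + ((1/(-5 - 1) - 4)*(-1))²))*3)*(-9) = -42201 + ((((1/(-6) - 4)*(-1))*(-3 + (1/(-6) - 4)*(-1) + ((1/(-6) - 4)*(-1))²))*3)*(-9) = -42201 + ((((-⅙ - 4)*(-1))*(-3 + (-⅙ - 4)*(-1) + ((-⅙ - 4)*(-1))²))*3)*(-9) = -42201 + (((-25/6*(-1))*(-3 - 25/6*(-1) + (-25/6*(-1))²))*3)*(-9) = -42201 + ((25*(-3 + 25/6 + (25/6)²)/6)*3)*(-9) = -42201 + ((25*(-3 + 25/6 + 625/36)/6)*3)*(-9) = -42201 + (((25/6)*(667/36))*3)*(-9) = -42201 + ((16675/216)*3)*(-9) = -42201 + (16675/72)*(-9) = -42201 - 16675/8 = -354283/8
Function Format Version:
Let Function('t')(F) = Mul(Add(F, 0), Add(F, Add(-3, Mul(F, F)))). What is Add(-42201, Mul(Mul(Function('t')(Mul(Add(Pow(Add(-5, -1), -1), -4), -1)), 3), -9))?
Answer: Rational(-354283, 8) ≈ -44285.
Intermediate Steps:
Function('t')(F) = Mul(F, Add(-3, F, Pow(F, 2))) (Function('t')(F) = Mul(F, Add(F, Add(-3, Pow(F, 2)))) = Mul(F, Add(-3, F, Pow(F, 2))))
Add(-42201, Mul(Mul(Function('t')(Mul(Add(Pow(Add(-5, -1), -1), -4), -1)), 3), -9)) = Add(-42201, Mul(Mul(Mul(Mul(Add(Pow(Add(-5, -1), -1), -4), -1), Add(-3, Mul(Add(Pow(Add(-5, -1), -1), -4), -1), Pow(Mul(Add(Pow(Add(-5, -1), -1), -4), -1), 2))), 3), -9)) = Add(-42201, Mul(Mul(Mul(Mul(Add(Pow(-6, -1), -4), -1), Add(-3, Mul(Add(Pow(-6, -1), -4), -1), Pow(Mul(Add(Pow(-6, -1), -4), -1), 2))), 3), -9)) = Add(-42201, Mul(Mul(Mul(Mul(Add(Rational(-1, 6), -4), -1), Add(-3, Mul(Add(Rational(-1, 6), -4), -1), Pow(Mul(Add(Rational(-1, 6), -4), -1), 2))), 3), -9)) = Add(-42201, Mul(Mul(Mul(Mul(Rational(-25, 6), -1), Add(-3, Mul(Rational(-25, 6), -1), Pow(Mul(Rational(-25, 6), -1), 2))), 3), -9)) = Add(-42201, Mul(Mul(Mul(Rational(25, 6), Add(-3, Rational(25, 6), Pow(Rational(25, 6), 2))), 3), -9)) = Add(-42201, Mul(Mul(Mul(Rational(25, 6), Add(-3, Rational(25, 6), Rational(625, 36))), 3), -9)) = Add(-42201, Mul(Mul(Mul(Rational(25, 6), Rational(667, 36)), 3), -9)) = Add(-42201, Mul(Mul(Rational(16675, 216), 3), -9)) = Add(-42201, Mul(Rational(16675, 72), -9)) = Add(-42201, Rational(-16675, 8)) = Rational(-354283, 8)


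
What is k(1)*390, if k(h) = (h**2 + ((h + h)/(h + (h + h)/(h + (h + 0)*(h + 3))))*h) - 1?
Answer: 3900/7 ≈ 557.14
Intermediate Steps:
k(h) = -1 + h**2 + 2*h**2/(h + 2*h/(h + h*(3 + h))) (k(h) = (h**2 + ((2*h)/(h + (2*h)/(h + h*(3 + h))))*h) - 1 = (h**2 + ((2*h)/(h + 2*h/(h + h*(3 + h))))*h) - 1 = (h**2 + (2*h/(h + 2*h/(h + h*(3 + h))))*h) - 1 = (h**2 + 2*h**2/(h + 2*h/(h + h*(3 + h)))) - 1 = -1 + h**2 + 2*h**2/(h + 2*h/(h + h*(3 + h))))
k(1)*390 = ((-2 + 1**4 - 4*1 + 6*1**3 + 9*1**2)/(2 + 1**2 + 4*1))*390 = ((-2 + 1 - 4 + 6*1 + 9*1)/(2 + 1 + 4))*390 = ((-2 + 1 - 4 + 6 + 9)/7)*390 = ((1/7)*10)*390 = (10/7)*390 = 3900/7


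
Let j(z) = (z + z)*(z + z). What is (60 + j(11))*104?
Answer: 56576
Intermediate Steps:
j(z) = 4*z**2 (j(z) = (2*z)*(2*z) = 4*z**2)
(60 + j(11))*104 = (60 + 4*11**2)*104 = (60 + 4*121)*104 = (60 + 484)*104 = 544*104 = 56576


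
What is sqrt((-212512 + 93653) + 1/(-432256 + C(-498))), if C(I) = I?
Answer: 3*I*sqrt(2473271222042222)/432754 ≈ 344.76*I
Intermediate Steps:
sqrt((-212512 + 93653) + 1/(-432256 + C(-498))) = sqrt((-212512 + 93653) + 1/(-432256 - 498)) = sqrt(-118859 + 1/(-432754)) = sqrt(-118859 - 1/432754) = sqrt(-51436707687/432754) = 3*I*sqrt(2473271222042222)/432754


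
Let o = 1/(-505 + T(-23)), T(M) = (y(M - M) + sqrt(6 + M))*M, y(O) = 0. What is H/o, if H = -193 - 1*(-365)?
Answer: -86860 - 3956*I*sqrt(17) ≈ -86860.0 - 16311.0*I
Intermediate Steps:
T(M) = M*sqrt(6 + M) (T(M) = (0 + sqrt(6 + M))*M = sqrt(6 + M)*M = M*sqrt(6 + M))
o = 1/(-505 - 23*I*sqrt(17)) (o = 1/(-505 - 23*sqrt(6 - 23)) = 1/(-505 - 23*I*sqrt(17)) ≈ -0.0019127 + 0.00035919*I)
H = 172 (H = -193 + 365 = 172)
H/o = 172/((I/(-505*I + 23*sqrt(17)))) = 172*(-I*(-505*I + 23*sqrt(17))) = -172*I*(-505*I + 23*sqrt(17))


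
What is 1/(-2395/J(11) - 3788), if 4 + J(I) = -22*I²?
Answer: -2666/10096413 ≈ -0.00026405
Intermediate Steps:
J(I) = -4 - 22*I²
1/(-2395/J(11) - 3788) = 1/(-2395/(-4 - 22*11²) - 3788) = 1/(-2395/(-4 - 22*121) - 3788) = 1/(-2395/(-4 - 2662) - 3788) = 1/(-2395/(-2666) - 3788) = 1/(-2395*(-1/2666) - 3788) = 1/(2395/2666 - 3788) = 1/(-10096413/2666) = -2666/10096413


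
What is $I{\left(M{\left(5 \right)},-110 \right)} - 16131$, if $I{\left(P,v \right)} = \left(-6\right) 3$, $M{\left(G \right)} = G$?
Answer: $-16149$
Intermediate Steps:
$I{\left(P,v \right)} = -18$
$I{\left(M{\left(5 \right)},-110 \right)} - 16131 = -18 - 16131 = -16149$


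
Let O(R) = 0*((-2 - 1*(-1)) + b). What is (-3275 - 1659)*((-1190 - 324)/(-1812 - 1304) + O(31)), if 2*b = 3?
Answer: -1867519/779 ≈ -2397.3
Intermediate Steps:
b = 3/2 (b = (1/2)*3 = 3/2 ≈ 1.5000)
O(R) = 0 (O(R) = 0*((-2 - 1*(-1)) + 3/2) = 0*((-2 + 1) + 3/2) = 0*(-1 + 3/2) = 0*(1/2) = 0)
(-3275 - 1659)*((-1190 - 324)/(-1812 - 1304) + O(31)) = (-3275 - 1659)*((-1190 - 324)/(-1812 - 1304) + 0) = -4934*(-1514/(-3116) + 0) = -4934*(-1514*(-1/3116) + 0) = -4934*(757/1558 + 0) = -4934*757/1558 = -1867519/779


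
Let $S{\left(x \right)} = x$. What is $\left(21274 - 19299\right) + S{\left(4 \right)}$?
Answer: $1979$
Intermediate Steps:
$\left(21274 - 19299\right) + S{\left(4 \right)} = \left(21274 - 19299\right) + 4 = 1975 + 4 = 1979$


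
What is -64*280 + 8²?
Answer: -17856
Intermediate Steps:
-64*280 + 8² = -17920 + 64 = -17856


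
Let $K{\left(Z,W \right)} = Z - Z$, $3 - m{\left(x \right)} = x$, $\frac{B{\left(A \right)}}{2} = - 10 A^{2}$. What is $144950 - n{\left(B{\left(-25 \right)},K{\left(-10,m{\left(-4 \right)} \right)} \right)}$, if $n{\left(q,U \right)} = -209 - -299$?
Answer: $144860$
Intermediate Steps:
$B{\left(A \right)} = - 20 A^{2}$ ($B{\left(A \right)} = 2 \left(- 10 A^{2}\right) = - 20 A^{2}$)
$m{\left(x \right)} = 3 - x$
$K{\left(Z,W \right)} = 0$
$n{\left(q,U \right)} = 90$ ($n{\left(q,U \right)} = -209 + 299 = 90$)
$144950 - n{\left(B{\left(-25 \right)},K{\left(-10,m{\left(-4 \right)} \right)} \right)} = 144950 - 90 = 144860$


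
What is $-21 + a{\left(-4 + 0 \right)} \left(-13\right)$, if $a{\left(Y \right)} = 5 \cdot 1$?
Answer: $-86$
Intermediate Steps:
$a{\left(Y \right)} = 5$
$-21 + a{\left(-4 + 0 \right)} \left(-13\right) = -21 + 5 \left(-13\right) = -21 - 65 = -86$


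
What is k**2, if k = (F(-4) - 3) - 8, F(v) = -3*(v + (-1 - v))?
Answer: 64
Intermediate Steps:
F(v) = 3 (F(v) = -3*(-1) = 3)
k = -8 (k = (3 - 3) - 8 = 0 - 8 = -8)
k**2 = (-8)**2 = 64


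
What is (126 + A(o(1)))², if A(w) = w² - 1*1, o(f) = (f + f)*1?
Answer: 16641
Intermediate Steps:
o(f) = 2*f (o(f) = (2*f)*1 = 2*f)
A(w) = -1 + w² (A(w) = w² - 1 = -1 + w²)
(126 + A(o(1)))² = (126 + (-1 + (2*1)²))² = (126 + (-1 + 2²))² = (126 + (-1 + 4))² = (126 + 3)² = 129² = 16641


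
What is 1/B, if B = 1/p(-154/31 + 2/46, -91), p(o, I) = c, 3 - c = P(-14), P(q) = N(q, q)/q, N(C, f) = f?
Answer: 2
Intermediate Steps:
P(q) = 1 (P(q) = q/q = 1)
c = 2 (c = 3 - 1*1 = 3 - 1 = 2)
p(o, I) = 2
B = ½ (B = 1/2 = ½ ≈ 0.50000)
1/B = 1/(½) = 2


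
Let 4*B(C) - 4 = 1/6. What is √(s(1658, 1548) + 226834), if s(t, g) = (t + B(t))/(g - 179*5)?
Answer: √13928420514270/7836 ≈ 476.27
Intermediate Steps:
B(C) = 25/24 (B(C) = 1 + (¼)/6 = 1 + (¼)*(⅙) = 1 + 1/24 = 25/24)
s(t, g) = (25/24 + t)/(-895 + g) (s(t, g) = (t + 25/24)/(g - 179*5) = (25/24 + t)/(g - 895) = (25/24 + t)/(-895 + g))
√(s(1658, 1548) + 226834) = √((25/24 + 1658)/(-895 + 1548) + 226834) = √((39817/24)/653 + 226834) = √((1/653)*(39817/24) + 226834) = √(39817/15672 + 226834) = √(3554982265/15672) = √13928420514270/7836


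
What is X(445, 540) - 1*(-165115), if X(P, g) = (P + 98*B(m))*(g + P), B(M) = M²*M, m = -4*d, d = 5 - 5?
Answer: 603440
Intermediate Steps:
d = 0
m = 0 (m = -4*0 = 0)
B(M) = M³
X(P, g) = P*(P + g) (X(P, g) = (P + 98*0³)*(g + P) = (P + 98*0)*(P + g) = (P + 0)*(P + g) = P*(P + g))
X(445, 540) - 1*(-165115) = 445*(445 + 540) - 1*(-165115) = 445*985 + 165115 = 438325 + 165115 = 603440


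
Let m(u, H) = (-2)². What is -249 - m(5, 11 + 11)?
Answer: -253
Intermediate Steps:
m(u, H) = 4
-249 - m(5, 11 + 11) = -249 - 1*4 = -249 - 4 = -253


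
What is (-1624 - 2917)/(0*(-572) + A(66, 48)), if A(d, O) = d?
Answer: -4541/66 ≈ -68.803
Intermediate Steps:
(-1624 - 2917)/(0*(-572) + A(66, 48)) = (-1624 - 2917)/(0*(-572) + 66) = -4541/(0 + 66) = -4541/66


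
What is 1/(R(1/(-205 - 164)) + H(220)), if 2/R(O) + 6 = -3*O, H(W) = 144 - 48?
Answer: 737/70506 ≈ 0.010453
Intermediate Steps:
H(W) = 96
R(O) = 2/(-6 - 3*O)
1/(R(1/(-205 - 164)) + H(220)) = 1/(-2/(6 + 3/(-205 - 164)) + 96) = 1/(-2/(6 + 3/(-369)) + 96) = 1/(-2/(6 + 3*(-1/369)) + 96) = 1/(-2/(6 - 1/123) + 96) = 1/(-2/737/123 + 96) = 1/(-2*123/737 + 96) = 1/(-246/737 + 96) = 1/(70506/737) = 737/70506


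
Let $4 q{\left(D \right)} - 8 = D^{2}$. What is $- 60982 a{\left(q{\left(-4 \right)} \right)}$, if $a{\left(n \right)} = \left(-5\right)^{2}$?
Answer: $-1524550$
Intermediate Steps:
$q{\left(D \right)} = 2 + \frac{D^{2}}{4}$
$a{\left(n \right)} = 25$
$- 60982 a{\left(q{\left(-4 \right)} \right)} = \left(-60982\right) 25 = -1524550$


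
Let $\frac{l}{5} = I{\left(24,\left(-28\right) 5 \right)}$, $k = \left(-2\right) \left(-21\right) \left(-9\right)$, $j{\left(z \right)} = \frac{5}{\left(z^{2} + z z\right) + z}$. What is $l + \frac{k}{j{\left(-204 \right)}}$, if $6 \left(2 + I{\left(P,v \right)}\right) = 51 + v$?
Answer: $- \frac{188310029}{30} \approx -6.277 \cdot 10^{6}$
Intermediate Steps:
$I{\left(P,v \right)} = \frac{13}{2} + \frac{v}{6}$ ($I{\left(P,v \right)} = -2 + \frac{51 + v}{6} = -2 + \left(\frac{17}{2} + \frac{v}{6}\right) = \frac{13}{2} + \frac{v}{6}$)
$j{\left(z \right)} = \frac{5}{z + 2 z^{2}}$ ($j{\left(z \right)} = \frac{5}{\left(z^{2} + z^{2}\right) + z} = \frac{5}{2 z^{2} + z} = \frac{5}{z + 2 z^{2}}$)
$k = -378$ ($k = 42 \left(-9\right) = -378$)
$l = - \frac{505}{6}$ ($l = 5 \left(\frac{13}{2} + \frac{\left(-28\right) 5}{6}\right) = 5 \left(\frac{13}{2} + \frac{1}{6} \left(-140\right)\right) = 5 \left(\frac{13}{2} - \frac{70}{3}\right) = 5 \left(- \frac{101}{6}\right) = - \frac{505}{6} \approx -84.167$)
$l + \frac{k}{j{\left(-204 \right)}} = - \frac{505}{6} - \frac{378}{5 \frac{1}{-204} \frac{1}{1 + 2 \left(-204\right)}} = - \frac{505}{6} - \frac{378}{5 \left(- \frac{1}{204}\right) \frac{1}{1 - 408}} = - \frac{505}{6} - \frac{378}{5 \left(- \frac{1}{204}\right) \frac{1}{-407}} = - \frac{505}{6} - \frac{378}{5 \left(- \frac{1}{204}\right) \left(- \frac{1}{407}\right)} = - \frac{505}{6} - \frac{378}{\frac{5}{83028}} = - \frac{505}{6} - \frac{31384584}{5} = - \frac{188310029}{30}$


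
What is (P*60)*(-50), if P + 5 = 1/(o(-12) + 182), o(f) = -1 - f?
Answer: 2892000/193 ≈ 14984.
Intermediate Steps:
P = -964/193 (P = -5 + 1/((-1 - 1*(-12)) + 182) = -5 + 1/((-1 + 12) + 182) = -5 + 1/(11 + 182) = -5 + 1/193 = -964/193 ≈ -4.9948)
(P*60)*(-50) = -964/193*60*(-50) = -57840/193*(-50) = 2892000/193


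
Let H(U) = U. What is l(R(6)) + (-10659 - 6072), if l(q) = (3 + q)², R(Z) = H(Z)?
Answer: -16650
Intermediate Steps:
R(Z) = Z
l(R(6)) + (-10659 - 6072) = (3 + 6)² + (-10659 - 6072) = 9² - 16731 = 81 - 16731 = -16650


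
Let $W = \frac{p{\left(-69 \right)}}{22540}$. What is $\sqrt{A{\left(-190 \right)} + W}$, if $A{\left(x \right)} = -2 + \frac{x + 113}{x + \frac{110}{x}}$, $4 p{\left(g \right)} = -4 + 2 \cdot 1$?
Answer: $\frac{i \sqrt{216969655293030}}{11659620} \approx 1.2633 i$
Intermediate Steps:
$p{\left(g \right)} = - \frac{1}{2}$ ($p{\left(g \right)} = \frac{-4 + 2 \cdot 1}{4} = \frac{-4 + 2}{4} = \frac{1}{4} \left(-2\right) = - \frac{1}{2}$)
$W = - \frac{1}{45080}$ ($W = - \frac{1}{2 \cdot 22540} = \left(- \frac{1}{2}\right) \frac{1}{22540} = - \frac{1}{45080} \approx -2.2183 \cdot 10^{-5}$)
$A{\left(x \right)} = -2 + \frac{113 + x}{x + \frac{110}{x}}$
$\sqrt{A{\left(-190 \right)} + W} = \sqrt{\frac{-220 - \left(-190\right)^{2} + 113 \left(-190\right)}{110 + \left(-190\right)^{2}} - \frac{1}{45080}} = \sqrt{\frac{-220 - 36100 - 21470}{110 + 36100} - \frac{1}{45080}} = \sqrt{\frac{-220 - 36100 - 21470}{36210} - \frac{1}{45080}} = \sqrt{\frac{1}{36210} \left(-57790\right) - \frac{1}{45080}} = \sqrt{- \frac{5779}{3621} - \frac{1}{45080}} = \sqrt{- \frac{260520941}{163234680}} = \frac{i \sqrt{216969655293030}}{11659620}$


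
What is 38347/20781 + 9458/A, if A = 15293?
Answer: 782987369/317803833 ≈ 2.4637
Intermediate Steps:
38347/20781 + 9458/A = 38347/20781 + 9458/15293 = 782987369/317803833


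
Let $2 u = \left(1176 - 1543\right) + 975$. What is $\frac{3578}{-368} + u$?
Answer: $\frac{54147}{184} \approx 294.28$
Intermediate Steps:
$u = 304$ ($u = \frac{\left(1176 - 1543\right) + 975}{2} = \frac{-367 + 975}{2} = \frac{1}{2} \cdot 608 = 304$)
$\frac{3578}{-368} + u = \frac{3578}{-368} + 304 = 3578 \left(- \frac{1}{368}\right) + 304 = - \frac{1789}{184} + 304 = \frac{54147}{184}$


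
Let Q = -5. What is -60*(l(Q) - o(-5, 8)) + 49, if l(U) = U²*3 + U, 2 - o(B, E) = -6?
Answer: -3671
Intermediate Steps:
o(B, E) = 8 (o(B, E) = 2 - 1*(-6) = 2 + 6 = 8)
l(U) = U + 3*U² (l(U) = 3*U² + U = U + 3*U²)
-60*(l(Q) - o(-5, 8)) + 49 = -60*(-5*(1 + 3*(-5)) - 1*8) + 49 = -60*(-5*(1 - 15) - 8) + 49 = -60*(-5*(-14) - 8) + 49 = -60*(70 - 8) + 49 = -60*62 + 49 = -3720 + 49 = -3671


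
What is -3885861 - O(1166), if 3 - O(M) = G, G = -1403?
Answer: -3887267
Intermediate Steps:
O(M) = 1406 (O(M) = 3 - 1*(-1403) = 3 + 1403 = 1406)
-3885861 - O(1166) = -3885861 - 1*1406 = -3885861 - 1406 = -3887267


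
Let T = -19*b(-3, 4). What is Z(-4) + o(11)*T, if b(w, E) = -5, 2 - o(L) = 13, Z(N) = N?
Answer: -1049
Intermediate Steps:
o(L) = -11 (o(L) = 2 - 1*13 = 2 - 13 = -11)
T = 95 (T = -19*(-5) = 95)
Z(-4) + o(11)*T = -4 - 11*95 = -4 - 1045 = -1049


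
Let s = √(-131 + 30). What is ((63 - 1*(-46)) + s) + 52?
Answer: 161 + I*√101 ≈ 161.0 + 10.05*I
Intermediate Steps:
s = I*√101 (s = √(-101) = I*√101 ≈ 10.05*I)
((63 - 1*(-46)) + s) + 52 = ((63 - 1*(-46)) + I*√101) + 52 = ((63 + 46) + I*√101) + 52 = (109 + I*√101) + 52 = 161 + I*√101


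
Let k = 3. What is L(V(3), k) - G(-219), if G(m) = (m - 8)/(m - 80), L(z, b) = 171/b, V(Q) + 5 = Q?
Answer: 16816/299 ≈ 56.241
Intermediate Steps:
V(Q) = -5 + Q
G(m) = (-8 + m)/(-80 + m)
L(V(3), k) - G(-219) = 171/3 - (-8 - 219)/(-80 - 219) = 171*(⅓) - (-227)/(-299) = 57 - (-1)*(-227)/299 = 57 - 1*227/299 = 57 - 227/299 = 16816/299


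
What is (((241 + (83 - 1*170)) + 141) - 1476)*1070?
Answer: -1263670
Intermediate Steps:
(((241 + (83 - 1*170)) + 141) - 1476)*1070 = (((241 + (83 - 170)) + 141) - 1476)*1070 = (((241 - 87) + 141) - 1476)*1070 = ((154 + 141) - 1476)*1070 = (295 - 1476)*1070 = -1181*1070 = -1263670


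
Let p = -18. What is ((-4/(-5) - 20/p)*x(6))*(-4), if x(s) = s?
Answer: -688/15 ≈ -45.867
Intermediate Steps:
((-4/(-5) - 20/p)*x(6))*(-4) = ((-4/(-5) - 20/(-18))*6)*(-4) = ((-4*(-⅕) - 20*(-1/18))*6)*(-4) = ((⅘ + 10/9)*6)*(-4) = ((86/45)*6)*(-4) = (172/15)*(-4) = -688/15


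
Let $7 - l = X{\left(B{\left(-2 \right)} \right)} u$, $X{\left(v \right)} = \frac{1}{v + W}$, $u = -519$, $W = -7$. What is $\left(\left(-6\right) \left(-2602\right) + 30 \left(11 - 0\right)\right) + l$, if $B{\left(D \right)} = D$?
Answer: $\frac{47674}{3} \approx 15891.0$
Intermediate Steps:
$X{\left(v \right)} = \frac{1}{-7 + v}$ ($X{\left(v \right)} = \frac{1}{v - 7} = \frac{1}{-7 + v}$)
$l = - \frac{152}{3}$ ($l = 7 - \frac{1}{-7 - 2} \left(-519\right) = 7 - \frac{1}{-9} \left(-519\right) = 7 - \left(- \frac{1}{9}\right) \left(-519\right) = 7 - \frac{173}{3} = - \frac{152}{3} \approx -50.667$)
$\left(\left(-6\right) \left(-2602\right) + 30 \left(11 - 0\right)\right) + l = \left(\left(-6\right) \left(-2602\right) + 30 \left(11 - 0\right)\right) - \frac{152}{3} = \left(15612 + 30 \left(11 + 0\right)\right) - \frac{152}{3} = \left(15612 + 30 \cdot 11\right) - \frac{152}{3} = \left(15612 + 330\right) - \frac{152}{3} = 15942 - \frac{152}{3} = \frac{47674}{3}$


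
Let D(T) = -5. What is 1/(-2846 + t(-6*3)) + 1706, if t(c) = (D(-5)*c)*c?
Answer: 7618995/4466 ≈ 1706.0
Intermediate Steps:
t(c) = -5*c² (t(c) = (-5*c)*c = -5*c²)
1/(-2846 + t(-6*3)) + 1706 = 1/(-2846 - 5*(-6*3)²) + 1706 = 1/(-2846 - 5*(-18)²) + 1706 = 1/(-2846 - 5*324) + 1706 = 1/(-2846 - 1620) + 1706 = 1/(-4466) + 1706 = -1/4466 + 1706 = 7618995/4466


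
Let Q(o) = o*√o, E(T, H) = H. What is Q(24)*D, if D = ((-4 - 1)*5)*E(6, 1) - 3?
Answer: -1344*√6 ≈ -3292.1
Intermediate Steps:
Q(o) = o^(3/2)
D = -28 (D = ((-4 - 1)*5)*1 - 3 = -5*5*1 - 3 = -25*1 - 3 = -25 - 3 = -28)
Q(24)*D = 24^(3/2)*(-28) = (48*√6)*(-28) = -1344*√6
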